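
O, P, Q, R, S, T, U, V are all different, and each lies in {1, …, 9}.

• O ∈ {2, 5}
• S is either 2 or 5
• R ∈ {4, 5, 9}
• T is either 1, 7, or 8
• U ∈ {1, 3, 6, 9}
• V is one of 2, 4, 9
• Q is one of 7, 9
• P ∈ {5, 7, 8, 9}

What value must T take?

O and S between them cover only {2, 5} — a naked pair. Remove those values from P, R, V.
The 2 variables R and V are confined to {4, 9}, which locks those values in; drop them from P, Q, U.
Q has just one choice, so Q = 7. Strike 7 from P, T.
P's domain is down to {8}, so P = 8. Strike 8 from T.
So T = 1.

1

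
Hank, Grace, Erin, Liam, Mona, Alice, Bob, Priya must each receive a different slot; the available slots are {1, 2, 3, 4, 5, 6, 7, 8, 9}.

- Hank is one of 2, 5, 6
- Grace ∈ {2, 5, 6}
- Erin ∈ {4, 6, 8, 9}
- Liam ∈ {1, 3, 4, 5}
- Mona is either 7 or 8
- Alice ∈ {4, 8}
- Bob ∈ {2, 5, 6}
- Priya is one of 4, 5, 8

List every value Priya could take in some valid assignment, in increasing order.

Hank, Grace, Bob share exactly the 3 values {2, 5, 6}; by pigeonhole those values go to them, so strike 2, 5, 6 from Erin, Liam, Priya.
Alice and Priya share exactly the 2 values {4, 8}; by pigeonhole those values go to them, so strike 4, 8 from Erin, Liam, Mona.
Erin's domain is down to {9}, so Erin = 9.
Mona has just one choice, so Mona = 7.
No further eliminations apply; Priya can still be any of 4, 8.

4, 8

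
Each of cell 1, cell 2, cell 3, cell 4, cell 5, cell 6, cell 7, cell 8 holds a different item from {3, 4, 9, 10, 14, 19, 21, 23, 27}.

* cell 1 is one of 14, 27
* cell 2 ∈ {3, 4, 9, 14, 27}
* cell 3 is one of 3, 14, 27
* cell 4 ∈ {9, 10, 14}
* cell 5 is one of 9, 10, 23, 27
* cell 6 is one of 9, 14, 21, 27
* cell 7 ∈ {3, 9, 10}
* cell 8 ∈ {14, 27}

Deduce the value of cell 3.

3

Among the 8 variables, 4 fits only cell 2 (and all 8 values in {3, 4, 9, 10, 14, 21, 23, 27} must be used), so cell 2 = 4.
Among the 7 still-open variables, 21 fits only cell 6 (and all 7 values in {3, 9, 10, 14, 21, 23, 27} must be used), so cell 6 = 21.
Among the 6 still-open variables, 23 fits only cell 5 (and all 6 values in {3, 9, 10, 14, 23, 27} must be used), so cell 5 = 23.
cell 1 and cell 8 share exactly the 2 values {14, 27}; by pigeonhole those values go to them, so strike 14, 27 from cell 3, cell 4.
So cell 3 = 3.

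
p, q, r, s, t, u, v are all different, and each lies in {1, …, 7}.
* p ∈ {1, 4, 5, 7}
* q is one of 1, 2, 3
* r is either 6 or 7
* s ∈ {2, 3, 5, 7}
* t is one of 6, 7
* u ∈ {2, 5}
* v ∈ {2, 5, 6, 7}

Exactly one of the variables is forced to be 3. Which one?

Among the 7 variables, 4 fits only p (and all 7 values in {1, 2, 3, 4, 5, 6, 7} must be used), so p = 4.
Among the 6 still-open variables, 1 fits only q (and all 6 values in {1, 2, 3, 5, 6, 7} must be used), so q = 1.
The 5 still-open variables draw from only 5 values {2, 3, 5, 6, 7}, so each is used; only s can be 3, hence s = 3.

s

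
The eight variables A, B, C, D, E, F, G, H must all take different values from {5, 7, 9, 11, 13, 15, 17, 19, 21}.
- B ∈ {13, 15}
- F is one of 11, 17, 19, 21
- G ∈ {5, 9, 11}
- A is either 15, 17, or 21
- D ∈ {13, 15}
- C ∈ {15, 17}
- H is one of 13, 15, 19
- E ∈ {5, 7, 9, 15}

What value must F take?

11

B and D between them cover only {13, 15} — a naked pair. Remove those values from A, C, E, H.
C's domain is down to {17}, so C = 17. Strike 17 from A, F.
H's domain is down to {19}, so H = 19. So F can't be 19.
That leaves A = 21. So F can't be 21.
So F = 11.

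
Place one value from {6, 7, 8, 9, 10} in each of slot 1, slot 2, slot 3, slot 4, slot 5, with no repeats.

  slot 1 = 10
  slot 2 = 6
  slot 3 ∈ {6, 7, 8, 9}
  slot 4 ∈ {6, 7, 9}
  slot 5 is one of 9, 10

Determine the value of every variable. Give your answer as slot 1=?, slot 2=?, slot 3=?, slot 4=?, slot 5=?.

slot 1 must be 10 (only option left). Remove 10 from slot 5.
That leaves slot 2 = 6. Eliminate 6 elsewhere: slot 3, slot 4.
slot 5 has just one choice, so slot 5 = 9. Strike 9 from slot 3, slot 4.
slot 4 has just one choice, so slot 4 = 7. So slot 3 can't be 7.
slot 3 has just one choice, so slot 3 = 8.

slot 1=10, slot 2=6, slot 3=8, slot 4=7, slot 5=9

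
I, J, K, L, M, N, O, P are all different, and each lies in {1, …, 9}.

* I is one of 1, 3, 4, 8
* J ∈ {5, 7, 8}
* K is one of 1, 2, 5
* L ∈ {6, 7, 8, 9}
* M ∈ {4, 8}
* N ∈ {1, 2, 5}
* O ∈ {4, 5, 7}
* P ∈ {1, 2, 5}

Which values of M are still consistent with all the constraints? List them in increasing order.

The 3 variables K, N, P are confined to {1, 2, 5}, which locks those values in; drop them from I, J, O.
J, M, O between them cover only {4, 7, 8} — a naked triple. Remove those values from I, L.
I has just one choice, so I = 3.
No further eliminations apply; M can still be any of 4, 8.

4, 8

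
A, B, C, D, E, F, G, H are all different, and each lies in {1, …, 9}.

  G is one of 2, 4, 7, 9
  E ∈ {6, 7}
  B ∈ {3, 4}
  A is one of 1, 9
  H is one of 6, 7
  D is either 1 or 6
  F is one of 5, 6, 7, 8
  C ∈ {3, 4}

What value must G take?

2

The 2 variables B and C are confined to {3, 4}, which locks those values in; drop them from G.
E and H share exactly the 2 values {6, 7}; by pigeonhole those values go to them, so strike 6, 7 from D, F, G.
D has just one choice, so D = 1. Eliminate 1 elsewhere: A.
A's domain is down to {9}, so A = 9. Remove 9 from G.
So G = 2.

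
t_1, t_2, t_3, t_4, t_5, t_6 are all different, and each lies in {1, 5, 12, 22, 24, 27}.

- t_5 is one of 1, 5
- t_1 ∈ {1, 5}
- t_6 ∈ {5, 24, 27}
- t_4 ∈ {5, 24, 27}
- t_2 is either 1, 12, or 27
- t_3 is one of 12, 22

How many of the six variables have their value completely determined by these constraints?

2

The 6 variables draw from only 6 values {1, 5, 12, 22, 24, 27}, so each is used; only t_3 can be 22, hence t_3 = 22.
Among the 5 still-open variables, 12 fits only t_2 (and all 5 values in {1, 5, 12, 24, 27} must be used), so t_2 = 12.
The 2 variables t_1 and t_5 are confined to {1, 5}, which locks those values in; drop them from t_4, t_6.
Determined: t_2=12, t_3=22. The other variables each still have more than one consistent value. That makes 2.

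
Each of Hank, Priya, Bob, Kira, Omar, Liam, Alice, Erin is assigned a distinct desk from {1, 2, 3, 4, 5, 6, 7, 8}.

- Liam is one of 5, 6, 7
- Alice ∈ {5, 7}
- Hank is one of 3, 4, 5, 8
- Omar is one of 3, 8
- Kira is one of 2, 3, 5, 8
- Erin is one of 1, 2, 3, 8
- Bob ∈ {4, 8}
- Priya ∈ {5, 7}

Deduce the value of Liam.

6

The 8 variables draw from only 8 values {1, 2, 3, 4, 5, 6, 7, 8}, so each is used; only Erin can be 1, hence Erin = 1.
The 7 still-open variables together cover exactly {2, 3, 4, 5, 6, 7, 8} — 7 values for 7 variables — and 2 appears only in Kira's list, so Kira = 2.
The 6 still-open variables draw from only 6 values {3, 4, 5, 6, 7, 8}, so each is used; only Liam can be 6, hence Liam = 6.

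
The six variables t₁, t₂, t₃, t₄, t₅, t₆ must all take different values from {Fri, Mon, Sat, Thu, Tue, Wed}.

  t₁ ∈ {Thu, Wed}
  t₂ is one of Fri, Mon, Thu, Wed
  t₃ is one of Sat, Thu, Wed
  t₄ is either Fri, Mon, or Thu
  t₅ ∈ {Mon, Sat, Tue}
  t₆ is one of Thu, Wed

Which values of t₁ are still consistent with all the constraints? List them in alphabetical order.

The 6 variables together cover exactly {Fri, Mon, Sat, Thu, Tue, Wed} — 6 values for 6 variables — and Tue appears only in t₅'s list, so t₅ = Tue.
Among the 5 still-open variables, Sat fits only t₃ (and all 5 values in {Fri, Mon, Sat, Thu, Wed} must be used), so t₃ = Sat.
t₁ and t₆ between them cover only {Thu, Wed} — a naked pair. Remove those values from t₂, t₄.
No further eliminations apply; t₁ can still be any of Thu, Wed.

Thu, Wed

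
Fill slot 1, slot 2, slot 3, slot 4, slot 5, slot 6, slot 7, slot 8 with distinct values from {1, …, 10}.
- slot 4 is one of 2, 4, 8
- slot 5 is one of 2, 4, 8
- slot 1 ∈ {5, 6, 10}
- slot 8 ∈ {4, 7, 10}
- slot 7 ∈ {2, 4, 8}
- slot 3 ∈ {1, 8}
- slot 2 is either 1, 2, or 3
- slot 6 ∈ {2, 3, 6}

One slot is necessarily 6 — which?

The 3 variables slot 4, slot 5, slot 7 are confined to {2, 4, 8}, which locks those values in; drop them from slot 2, slot 3, slot 6, slot 8.
slot 3's domain is down to {1}, so slot 3 = 1. Remove 1 from slot 2.
slot 2 must be 3 (only option left). So slot 6 can't be 3.

slot 6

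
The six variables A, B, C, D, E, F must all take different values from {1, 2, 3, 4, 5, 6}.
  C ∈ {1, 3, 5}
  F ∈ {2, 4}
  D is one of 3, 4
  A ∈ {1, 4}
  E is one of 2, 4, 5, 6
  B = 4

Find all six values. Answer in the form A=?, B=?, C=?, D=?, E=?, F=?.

A=1, B=4, C=5, D=3, E=6, F=2

B has just one choice, so B = 4. Eliminate 4 elsewhere: A, D, E, F.
D's domain is down to {3}, so D = 3. Eliminate 3 elsewhere: C.
F has just one choice, so F = 2. Strike 2 from E.
A's domain is down to {1}, so A = 1. Strike 1 from C.
C has just one choice, so C = 5. Eliminate 5 elsewhere: E.
E's domain is down to {6}, so E = 6.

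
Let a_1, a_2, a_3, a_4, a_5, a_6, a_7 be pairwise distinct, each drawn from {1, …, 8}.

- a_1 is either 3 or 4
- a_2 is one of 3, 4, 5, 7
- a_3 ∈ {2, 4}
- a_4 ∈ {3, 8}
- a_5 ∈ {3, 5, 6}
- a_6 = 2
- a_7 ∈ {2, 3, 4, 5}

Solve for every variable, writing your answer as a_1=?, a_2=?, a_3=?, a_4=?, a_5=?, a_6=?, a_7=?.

a_1=3, a_2=7, a_3=4, a_4=8, a_5=6, a_6=2, a_7=5

a_6 has just one choice, so a_6 = 2. Remove 2 from a_3, a_7.
a_3 must be 4 (only option left). Remove 4 from a_1, a_2, a_7.
a_1's domain is down to {3}, so a_1 = 3. Eliminate 3 elsewhere: a_2, a_4, a_5, a_7.
a_4 has just one choice, so a_4 = 8.
a_7 must be 5 (only option left). So a_2, a_5 can't be 5.
a_2 must be 7 (only option left).
That leaves a_5 = 6.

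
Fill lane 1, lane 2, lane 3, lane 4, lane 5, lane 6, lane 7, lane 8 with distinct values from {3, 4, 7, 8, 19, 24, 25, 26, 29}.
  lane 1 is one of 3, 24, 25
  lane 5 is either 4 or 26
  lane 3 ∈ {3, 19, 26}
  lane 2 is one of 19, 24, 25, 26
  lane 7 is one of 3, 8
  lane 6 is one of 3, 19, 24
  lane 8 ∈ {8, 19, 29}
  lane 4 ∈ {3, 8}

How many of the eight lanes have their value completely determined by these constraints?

The 8 variables together cover exactly {3, 4, 8, 19, 24, 25, 26, 29} — 8 values for 8 variables — and 4 appears only in lane 5's list, so lane 5 = 4.
Among the 7 still-open variables, 29 fits only lane 8 (and all 7 values in {3, 8, 19, 24, 25, 26, 29} must be used), so lane 8 = 29.
lane 4 and lane 7 between them cover only {3, 8} — a naked pair. Remove those values from lane 1, lane 3, lane 6.
Determined: lane 5=4, lane 8=29. The other lanes each still have more than one consistent value. That makes 2.

2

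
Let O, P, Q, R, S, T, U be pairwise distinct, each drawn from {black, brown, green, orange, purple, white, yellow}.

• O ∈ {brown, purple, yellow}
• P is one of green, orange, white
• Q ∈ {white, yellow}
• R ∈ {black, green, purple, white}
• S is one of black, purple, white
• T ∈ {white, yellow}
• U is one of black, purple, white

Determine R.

The 7 variables together cover exactly {black, brown, green, orange, purple, white, yellow} — 7 values for 7 variables — and brown appears only in O's list, so O = brown.
Among the 6 still-open variables, orange fits only P (and all 6 values in {black, green, orange, purple, white, yellow} must be used), so P = orange.
Among the 5 still-open variables, green fits only R (and all 5 values in {black, green, purple, white, yellow} must be used), so R = green.

green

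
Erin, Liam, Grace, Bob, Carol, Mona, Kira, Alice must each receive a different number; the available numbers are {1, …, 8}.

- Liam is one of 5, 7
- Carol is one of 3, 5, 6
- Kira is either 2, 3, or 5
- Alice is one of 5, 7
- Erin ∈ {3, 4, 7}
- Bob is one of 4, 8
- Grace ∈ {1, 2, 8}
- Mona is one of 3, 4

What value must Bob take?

The 8 variables draw from only 8 values {1, 2, 3, 4, 5, 6, 7, 8}, so each is used; only Grace can be 1, hence Grace = 1.
The 7 still-open variables draw from only 7 values {2, 3, 4, 5, 6, 7, 8}, so each is used; only Kira can be 2, hence Kira = 2.
The 6 still-open variables together cover exactly {3, 4, 5, 6, 7, 8} — 6 values for 6 variables — and 6 appears only in Carol's list, so Carol = 6.
The 5 still-open variables together cover exactly {3, 4, 5, 7, 8} — 5 values for 5 variables — and 8 appears only in Bob's list, so Bob = 8.

8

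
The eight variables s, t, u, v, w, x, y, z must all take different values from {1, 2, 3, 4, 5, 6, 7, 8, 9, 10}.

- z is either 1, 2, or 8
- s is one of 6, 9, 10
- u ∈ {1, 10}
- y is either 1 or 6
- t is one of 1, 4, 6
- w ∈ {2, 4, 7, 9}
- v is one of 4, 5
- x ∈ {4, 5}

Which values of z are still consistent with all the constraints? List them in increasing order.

2, 8

v and x share exactly the 2 values {4, 5}; by pigeonhole those values go to them, so strike 4, 5 from t, w.
The 2 variables t and y are confined to {1, 6}, which locks those values in; drop them from s, u, z.
u's domain is down to {10}, so u = 10. Eliminate 10 elsewhere: s.
s has just one choice, so s = 9. Strike 9 from w.
No further eliminations apply; z can still be any of 2, 8.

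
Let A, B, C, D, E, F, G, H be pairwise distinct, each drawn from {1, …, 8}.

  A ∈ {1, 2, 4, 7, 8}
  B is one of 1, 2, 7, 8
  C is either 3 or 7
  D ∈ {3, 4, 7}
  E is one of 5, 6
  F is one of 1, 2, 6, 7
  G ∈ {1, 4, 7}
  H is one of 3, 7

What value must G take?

1

The 8 variables together cover exactly {1, 2, 3, 4, 5, 6, 7, 8} — 8 values for 8 variables — and 5 appears only in E's list, so E = 5.
The 7 still-open variables together cover exactly {1, 2, 3, 4, 6, 7, 8} — 7 values for 7 variables — and 6 appears only in F's list, so F = 6.
C and H share exactly the 2 values {3, 7}; by pigeonhole those values go to them, so strike 3, 7 from A, B, D, G.
D's domain is down to {4}, so D = 4. So A, G can't be 4.
So G = 1.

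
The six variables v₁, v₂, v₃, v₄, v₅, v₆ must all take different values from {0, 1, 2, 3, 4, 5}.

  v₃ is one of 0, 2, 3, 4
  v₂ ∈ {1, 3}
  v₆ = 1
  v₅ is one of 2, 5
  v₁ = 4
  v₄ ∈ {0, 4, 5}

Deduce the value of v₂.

v₁ must be 4 (only option left). So v₃, v₄ can't be 4.
v₆'s domain is down to {1}, so v₆ = 1. So v₂ can't be 1.
So v₂ = 3.

3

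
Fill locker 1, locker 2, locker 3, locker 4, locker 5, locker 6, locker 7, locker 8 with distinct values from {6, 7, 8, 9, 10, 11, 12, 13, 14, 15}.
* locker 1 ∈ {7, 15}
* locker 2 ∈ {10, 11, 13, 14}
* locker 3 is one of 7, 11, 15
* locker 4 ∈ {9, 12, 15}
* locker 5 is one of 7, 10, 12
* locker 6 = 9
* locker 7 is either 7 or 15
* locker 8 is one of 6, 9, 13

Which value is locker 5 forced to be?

10

locker 6 has just one choice, so locker 6 = 9. Remove 9 from locker 4, locker 8.
The 2 variables locker 1 and locker 7 are confined to {7, 15}, which locks those values in; drop them from locker 3, locker 4, locker 5.
locker 3 has just one choice, so locker 3 = 11. Strike 11 from locker 2.
That leaves locker 4 = 12. Strike 12 from locker 5.
So locker 5 = 10.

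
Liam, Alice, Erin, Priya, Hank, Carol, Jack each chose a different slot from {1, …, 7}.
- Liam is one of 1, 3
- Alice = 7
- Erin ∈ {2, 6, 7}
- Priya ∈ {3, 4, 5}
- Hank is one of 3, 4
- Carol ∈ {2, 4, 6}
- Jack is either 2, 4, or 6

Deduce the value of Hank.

3

Alice must be 7 (only option left). Strike 7 from Erin.
The 6 still-open variables draw from only 6 values {1, 2, 3, 4, 5, 6}, so each is used; only Liam can be 1, hence Liam = 1.
The 5 still-open variables draw from only 5 values {2, 3, 4, 5, 6}, so each is used; only Priya can be 5, hence Priya = 5.
Among the 4 still-open variables, 3 fits only Hank (and all 4 values in {2, 3, 4, 6} must be used), so Hank = 3.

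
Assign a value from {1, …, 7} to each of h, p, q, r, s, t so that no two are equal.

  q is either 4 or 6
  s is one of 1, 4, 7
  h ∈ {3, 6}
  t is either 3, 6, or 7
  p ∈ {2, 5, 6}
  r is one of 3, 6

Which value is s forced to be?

1

The 2 variables h and r are confined to {3, 6}, which locks those values in; drop them from p, q, t.
q must be 4 (only option left). Strike 4 from s.
t's domain is down to {7}, so t = 7. Eliminate 7 elsewhere: s.
So s = 1.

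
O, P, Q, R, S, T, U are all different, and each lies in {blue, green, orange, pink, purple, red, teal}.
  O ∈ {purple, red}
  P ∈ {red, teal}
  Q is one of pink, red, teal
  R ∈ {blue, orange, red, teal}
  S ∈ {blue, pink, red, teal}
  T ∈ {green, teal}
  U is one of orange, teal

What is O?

Among the 7 variables, green fits only T (and all 7 values in {blue, green, orange, pink, purple, red, teal} must be used), so T = green.
The 6 still-open variables together cover exactly {blue, orange, pink, purple, red, teal} — 6 values for 6 variables — and purple appears only in O's list, so O = purple.

purple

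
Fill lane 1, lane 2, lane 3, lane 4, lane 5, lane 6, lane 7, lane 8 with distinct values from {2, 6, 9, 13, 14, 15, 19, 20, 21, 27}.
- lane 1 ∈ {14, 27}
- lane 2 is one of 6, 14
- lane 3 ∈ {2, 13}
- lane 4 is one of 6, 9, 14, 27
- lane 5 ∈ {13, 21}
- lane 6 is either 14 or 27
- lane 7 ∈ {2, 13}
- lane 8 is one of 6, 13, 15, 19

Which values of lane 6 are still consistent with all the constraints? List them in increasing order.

lane 1 and lane 6 between them cover only {14, 27} — a naked pair. Remove those values from lane 2, lane 4.
lane 2 has just one choice, so lane 2 = 6. So lane 4, lane 8 can't be 6.
lane 4's domain is down to {9}, so lane 4 = 9.
The 2 variables lane 3 and lane 7 are confined to {2, 13}, which locks those values in; drop them from lane 5, lane 8.
That leaves lane 5 = 21.
No further eliminations apply; lane 6 can still be any of 14, 27.

14, 27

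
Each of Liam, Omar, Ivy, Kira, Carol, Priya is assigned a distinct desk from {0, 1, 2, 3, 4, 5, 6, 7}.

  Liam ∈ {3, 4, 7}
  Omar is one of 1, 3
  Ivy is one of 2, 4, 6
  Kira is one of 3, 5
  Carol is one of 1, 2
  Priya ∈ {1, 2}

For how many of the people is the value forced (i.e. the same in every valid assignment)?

The 2 variables Carol and Priya are confined to {1, 2}, which locks those values in; drop them from Omar, Ivy.
Omar must be 3 (only option left). So Liam, Kira can't be 3.
That leaves Kira = 5.
Determined: Omar=3, Kira=5. The other people each still have more than one consistent value. That makes 2.

2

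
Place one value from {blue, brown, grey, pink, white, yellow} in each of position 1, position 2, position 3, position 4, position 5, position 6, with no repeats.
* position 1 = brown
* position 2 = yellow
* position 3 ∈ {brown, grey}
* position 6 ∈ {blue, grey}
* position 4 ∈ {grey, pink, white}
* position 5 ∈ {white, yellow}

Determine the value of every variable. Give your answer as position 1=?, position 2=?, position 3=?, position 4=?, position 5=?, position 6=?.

position 1's domain is down to {brown}, so position 1 = brown. Eliminate brown elsewhere: position 3.
position 2 has just one choice, so position 2 = yellow. Remove yellow from position 5.
That leaves position 3 = grey. Eliminate grey elsewhere: position 4, position 6.
position 5's domain is down to {white}, so position 5 = white. Strike white from position 4.
position 6 must be blue (only option left).
position 4's domain is down to {pink}, so position 4 = pink.

position 1=brown, position 2=yellow, position 3=grey, position 4=pink, position 5=white, position 6=blue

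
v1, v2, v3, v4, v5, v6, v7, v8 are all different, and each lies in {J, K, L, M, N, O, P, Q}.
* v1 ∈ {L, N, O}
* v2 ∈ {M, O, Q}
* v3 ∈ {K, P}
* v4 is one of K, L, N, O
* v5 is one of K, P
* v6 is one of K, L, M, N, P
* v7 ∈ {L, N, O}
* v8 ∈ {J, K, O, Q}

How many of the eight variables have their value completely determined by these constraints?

Among the 8 variables, J fits only v8 (and all 8 values in {J, K, L, M, N, O, P, Q} must be used), so v8 = J.
Among the 7 still-open variables, Q fits only v2 (and all 7 values in {K, L, M, N, O, P, Q} must be used), so v2 = Q.
The 6 still-open variables together cover exactly {K, L, M, N, O, P} — 6 values for 6 variables — and M appears only in v6's list, so v6 = M.
v3 and v5 between them cover only {K, P} — a naked pair. Remove those values from v4.
Determined: v2=Q, v6=M, v8=J. The other variables each still have more than one consistent value. That makes 3.

3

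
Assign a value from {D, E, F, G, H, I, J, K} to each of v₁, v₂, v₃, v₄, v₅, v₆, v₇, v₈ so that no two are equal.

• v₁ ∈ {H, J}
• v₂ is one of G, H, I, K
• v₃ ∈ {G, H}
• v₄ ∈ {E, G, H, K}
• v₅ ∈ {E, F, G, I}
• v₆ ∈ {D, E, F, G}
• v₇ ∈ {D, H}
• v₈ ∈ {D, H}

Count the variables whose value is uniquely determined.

The 8 variables together cover exactly {D, E, F, G, H, I, J, K} — 8 values for 8 variables — and J appears only in v₁'s list, so v₁ = J.
v₇ and v₈ share exactly the 2 values {D, H}; by pigeonhole those values go to them, so strike D, H from v₂, v₃, v₄, v₆.
v₃ must be G (only option left). So v₂, v₄, v₅, v₆ can't be G.
Determined: v₁=J, v₃=G. The other variables each still have more than one consistent value. That makes 2.

2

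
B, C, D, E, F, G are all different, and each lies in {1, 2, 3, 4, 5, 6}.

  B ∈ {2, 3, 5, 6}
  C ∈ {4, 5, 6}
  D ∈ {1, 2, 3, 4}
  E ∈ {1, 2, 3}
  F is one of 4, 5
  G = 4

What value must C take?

G has just one choice, so G = 4. Strike 4 from C, D, F.
F must be 5 (only option left). Eliminate 5 elsewhere: B, C.
So C = 6.

6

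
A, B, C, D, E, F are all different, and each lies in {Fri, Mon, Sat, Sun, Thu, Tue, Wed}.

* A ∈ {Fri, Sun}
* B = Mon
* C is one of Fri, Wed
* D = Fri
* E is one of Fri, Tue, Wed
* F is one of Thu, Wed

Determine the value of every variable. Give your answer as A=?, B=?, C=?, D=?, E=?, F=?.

A=Sun, B=Mon, C=Wed, D=Fri, E=Tue, F=Thu

B's domain is down to {Mon}, so B = Mon.
D's domain is down to {Fri}, so D = Fri. Strike Fri from A, C, E.
A has just one choice, so A = Sun.
C must be Wed (only option left). So E, F can't be Wed.
That leaves E = Tue.
That leaves F = Thu.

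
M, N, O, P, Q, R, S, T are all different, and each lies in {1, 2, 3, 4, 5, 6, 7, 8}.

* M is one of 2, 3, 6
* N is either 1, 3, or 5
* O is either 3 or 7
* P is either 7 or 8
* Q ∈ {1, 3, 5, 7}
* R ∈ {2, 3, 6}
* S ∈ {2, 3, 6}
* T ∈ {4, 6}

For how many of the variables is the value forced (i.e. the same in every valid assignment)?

Among the 8 variables, 4 fits only T (and all 8 values in {1, 2, 3, 4, 5, 6, 7, 8} must be used), so T = 4.
The 7 still-open variables together cover exactly {1, 2, 3, 5, 6, 7, 8} — 7 values for 7 variables — and 8 appears only in P's list, so P = 8.
The 3 variables M, R, S are confined to {2, 3, 6}, which locks those values in; drop them from N, O, Q.
O's domain is down to {7}, so O = 7. Strike 7 from Q.
Determined: O=7, P=8, T=4. The other variables each still have more than one consistent value. That makes 3.

3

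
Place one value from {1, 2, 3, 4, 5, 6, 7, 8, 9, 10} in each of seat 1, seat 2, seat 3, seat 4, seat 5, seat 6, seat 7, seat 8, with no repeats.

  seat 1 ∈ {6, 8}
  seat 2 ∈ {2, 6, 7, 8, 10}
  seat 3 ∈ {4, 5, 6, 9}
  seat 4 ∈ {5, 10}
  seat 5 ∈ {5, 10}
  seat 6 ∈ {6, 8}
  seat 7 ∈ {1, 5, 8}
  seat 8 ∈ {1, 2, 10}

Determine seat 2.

7

seat 1 and seat 6 between them cover only {6, 8} — a naked pair. Remove those values from seat 2, seat 3, seat 7.
The 2 variables seat 4 and seat 5 are confined to {5, 10}, which locks those values in; drop them from seat 2, seat 3, seat 7, seat 8.
seat 7 has just one choice, so seat 7 = 1. Strike 1 from seat 8.
seat 8's domain is down to {2}, so seat 8 = 2. Strike 2 from seat 2.
So seat 2 = 7.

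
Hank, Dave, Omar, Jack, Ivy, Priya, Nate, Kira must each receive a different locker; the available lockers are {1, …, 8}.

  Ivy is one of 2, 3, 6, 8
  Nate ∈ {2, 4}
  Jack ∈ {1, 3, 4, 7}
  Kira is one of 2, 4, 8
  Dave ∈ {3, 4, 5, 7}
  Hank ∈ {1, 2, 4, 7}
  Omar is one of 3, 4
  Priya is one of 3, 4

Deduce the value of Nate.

The 8 variables draw from only 8 values {1, 2, 3, 4, 5, 6, 7, 8}, so each is used; only Dave can be 5, hence Dave = 5.
The 7 still-open variables draw from only 7 values {1, 2, 3, 4, 6, 7, 8}, so each is used; only Ivy can be 6, hence Ivy = 6.
Among the 6 still-open variables, 8 fits only Kira (and all 6 values in {1, 2, 3, 4, 7, 8} must be used), so Kira = 8.
The 2 variables Omar and Priya are confined to {3, 4}, which locks those values in; drop them from Hank, Jack, Nate.
So Nate = 2.

2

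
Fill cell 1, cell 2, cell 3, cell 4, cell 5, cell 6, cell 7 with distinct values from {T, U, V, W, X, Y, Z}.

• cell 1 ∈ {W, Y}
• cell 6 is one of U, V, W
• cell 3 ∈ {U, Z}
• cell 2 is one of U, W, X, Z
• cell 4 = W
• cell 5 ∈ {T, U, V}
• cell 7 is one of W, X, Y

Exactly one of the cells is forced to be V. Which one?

cell 6

cell 4 has just one choice, so cell 4 = W. Strike W from cell 1, cell 2, cell 6, cell 7.
That leaves cell 1 = Y. Eliminate Y elsewhere: cell 7.
cell 7's domain is down to {X}, so cell 7 = X. So cell 2 can't be X.
Among the 4 still-open variables, T fits only cell 5 (and all 4 values in {T, U, V, Z} must be used), so cell 5 = T.
The 3 still-open variables draw from only 3 values {U, V, Z}, so each is used; only cell 6 can be V, hence cell 6 = V.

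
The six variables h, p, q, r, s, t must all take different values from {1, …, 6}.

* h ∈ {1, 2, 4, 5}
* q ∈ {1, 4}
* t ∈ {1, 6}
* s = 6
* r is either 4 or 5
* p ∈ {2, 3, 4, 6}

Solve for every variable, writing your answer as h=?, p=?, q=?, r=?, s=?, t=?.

h=2, p=3, q=4, r=5, s=6, t=1

s must be 6 (only option left). So p, t can't be 6.
t has just one choice, so t = 1. Remove 1 from h, q.
That leaves q = 4. So h, p, r can't be 4.
r must be 5 (only option left). So h can't be 5.
h's domain is down to {2}, so h = 2. Eliminate 2 elsewhere: p.
That leaves p = 3.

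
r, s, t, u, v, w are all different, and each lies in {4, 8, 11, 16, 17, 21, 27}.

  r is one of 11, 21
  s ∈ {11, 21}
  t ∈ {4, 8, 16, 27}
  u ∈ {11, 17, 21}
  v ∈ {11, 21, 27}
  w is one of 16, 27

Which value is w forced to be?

r and s share exactly the 2 values {11, 21}; by pigeonhole those values go to them, so strike 11, 21 from u, v.
u has just one choice, so u = 17.
v must be 27 (only option left). Eliminate 27 elsewhere: t, w.
So w = 16.

16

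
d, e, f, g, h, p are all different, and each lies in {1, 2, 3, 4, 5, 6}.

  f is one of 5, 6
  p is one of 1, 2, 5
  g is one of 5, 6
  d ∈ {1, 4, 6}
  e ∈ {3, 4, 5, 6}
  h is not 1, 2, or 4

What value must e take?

4

The 6 variables together cover exactly {1, 2, 3, 4, 5, 6} — 6 values for 6 variables — and 2 appears only in p's list, so p = 2.
The 5 still-open variables draw from only 5 values {1, 3, 4, 5, 6}, so each is used; only d can be 1, hence d = 1.
Among the 4 still-open variables, 4 fits only e (and all 4 values in {3, 4, 5, 6} must be used), so e = 4.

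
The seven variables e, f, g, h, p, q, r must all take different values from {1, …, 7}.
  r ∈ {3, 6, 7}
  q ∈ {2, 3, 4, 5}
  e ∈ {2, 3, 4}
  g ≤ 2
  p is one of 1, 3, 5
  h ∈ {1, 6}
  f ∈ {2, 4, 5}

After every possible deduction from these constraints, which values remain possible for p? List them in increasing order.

The 7 variables together cover exactly {1, 2, 3, 4, 5, 6, 7} — 7 values for 7 variables — and 7 appears only in r's list, so r = 7.
Among the 6 still-open variables, 6 fits only h (and all 6 values in {1, 2, 3, 4, 5, 6} must be used), so h = 6.
No further eliminations apply; p can still be any of 1, 3, 5.

1, 3, 5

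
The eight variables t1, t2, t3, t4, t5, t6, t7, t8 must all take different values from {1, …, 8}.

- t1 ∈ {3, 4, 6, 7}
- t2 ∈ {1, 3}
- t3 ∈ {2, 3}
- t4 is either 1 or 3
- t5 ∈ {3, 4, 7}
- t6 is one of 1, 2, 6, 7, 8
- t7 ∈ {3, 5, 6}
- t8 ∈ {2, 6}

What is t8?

6

Among the 8 variables, 5 fits only t7 (and all 8 values in {1, 2, 3, 4, 5, 6, 7, 8} must be used), so t7 = 5.
Among the 7 still-open variables, 8 fits only t6 (and all 7 values in {1, 2, 3, 4, 6, 7, 8} must be used), so t6 = 8.
t2 and t4 share exactly the 2 values {1, 3}; by pigeonhole those values go to them, so strike 1, 3 from t1, t3, t5.
t3 has just one choice, so t3 = 2. So t8 can't be 2.
So t8 = 6.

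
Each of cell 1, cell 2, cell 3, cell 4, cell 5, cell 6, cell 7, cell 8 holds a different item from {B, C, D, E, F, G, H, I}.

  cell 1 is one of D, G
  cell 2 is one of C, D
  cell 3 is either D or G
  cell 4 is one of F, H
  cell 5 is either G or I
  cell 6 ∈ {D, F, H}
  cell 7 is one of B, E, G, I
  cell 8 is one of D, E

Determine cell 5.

Among the 8 variables, B fits only cell 7 (and all 8 values in {B, C, D, E, F, G, H, I} must be used), so cell 7 = B.
The 7 still-open variables together cover exactly {C, D, E, F, G, H, I} — 7 values for 7 variables — and C appears only in cell 2's list, so cell 2 = C.
Among the 6 still-open variables, E fits only cell 8 (and all 6 values in {D, E, F, G, H, I} must be used), so cell 8 = E.
Among the 5 still-open variables, I fits only cell 5 (and all 5 values in {D, F, G, H, I} must be used), so cell 5 = I.

I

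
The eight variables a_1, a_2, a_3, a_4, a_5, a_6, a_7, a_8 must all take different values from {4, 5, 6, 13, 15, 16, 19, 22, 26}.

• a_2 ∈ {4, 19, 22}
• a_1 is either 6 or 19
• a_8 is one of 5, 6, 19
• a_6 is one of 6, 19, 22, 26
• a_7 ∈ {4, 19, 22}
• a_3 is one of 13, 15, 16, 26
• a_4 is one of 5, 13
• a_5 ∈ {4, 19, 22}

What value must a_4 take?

13

The 3 variables a_2, a_5, a_7 are confined to {4, 19, 22}, which locks those values in; drop them from a_1, a_6, a_8.
a_1's domain is down to {6}, so a_1 = 6. So a_6, a_8 can't be 6.
a_6's domain is down to {26}, so a_6 = 26. Strike 26 from a_3.
a_8 must be 5 (only option left). So a_4 can't be 5.
So a_4 = 13.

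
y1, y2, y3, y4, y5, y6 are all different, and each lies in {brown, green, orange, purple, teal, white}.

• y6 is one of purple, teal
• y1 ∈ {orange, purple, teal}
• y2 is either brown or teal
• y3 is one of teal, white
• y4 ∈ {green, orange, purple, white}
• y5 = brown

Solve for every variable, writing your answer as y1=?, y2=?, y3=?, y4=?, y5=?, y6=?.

y1=orange, y2=teal, y3=white, y4=green, y5=brown, y6=purple

y5 has just one choice, so y5 = brown. Eliminate brown elsewhere: y2.
y2 has just one choice, so y2 = teal. Eliminate teal elsewhere: y1, y3, y6.
y3's domain is down to {white}, so y3 = white. So y4 can't be white.
y6 has just one choice, so y6 = purple. Strike purple from y1, y4.
That leaves y1 = orange. Remove orange from y4.
y4's domain is down to {green}, so y4 = green.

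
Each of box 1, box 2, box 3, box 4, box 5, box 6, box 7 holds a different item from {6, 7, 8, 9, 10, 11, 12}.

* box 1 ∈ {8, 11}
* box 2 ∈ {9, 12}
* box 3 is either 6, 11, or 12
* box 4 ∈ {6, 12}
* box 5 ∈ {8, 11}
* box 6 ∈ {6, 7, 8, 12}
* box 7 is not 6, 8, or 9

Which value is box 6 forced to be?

7

Among the 7 variables, 9 fits only box 2 (and all 7 values in {6, 7, 8, 9, 10, 11, 12} must be used), so box 2 = 9.
Among the 6 still-open variables, 10 fits only box 7 (and all 6 values in {6, 7, 8, 10, 11, 12} must be used), so box 7 = 10.
The 5 still-open variables draw from only 5 values {6, 7, 8, 11, 12}, so each is used; only box 6 can be 7, hence box 6 = 7.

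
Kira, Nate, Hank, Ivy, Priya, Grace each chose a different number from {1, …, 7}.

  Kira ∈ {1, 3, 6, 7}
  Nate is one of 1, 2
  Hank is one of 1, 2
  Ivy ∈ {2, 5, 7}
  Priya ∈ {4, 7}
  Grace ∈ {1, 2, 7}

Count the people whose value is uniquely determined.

3

Nate and Hank share exactly the 2 values {1, 2}; by pigeonhole those values go to them, so strike 1, 2 from Kira, Ivy, Grace.
Grace has just one choice, so Grace = 7. Eliminate 7 elsewhere: Kira, Ivy, Priya.
That leaves Ivy = 5.
Priya must be 4 (only option left).
Determined: Ivy=5, Priya=4, Grace=7. The other people each still have more than one consistent value. That makes 3.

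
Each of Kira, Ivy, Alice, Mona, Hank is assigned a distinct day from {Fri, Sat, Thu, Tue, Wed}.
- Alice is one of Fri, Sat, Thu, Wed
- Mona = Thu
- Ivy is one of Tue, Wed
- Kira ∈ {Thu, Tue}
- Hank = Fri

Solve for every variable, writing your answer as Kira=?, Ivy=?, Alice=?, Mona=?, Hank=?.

Mona's domain is down to {Thu}, so Mona = Thu. Strike Thu from Kira, Alice.
Hank's domain is down to {Fri}, so Hank = Fri. Remove Fri from Alice.
Kira's domain is down to {Tue}, so Kira = Tue. Remove Tue from Ivy.
Ivy has just one choice, so Ivy = Wed. Eliminate Wed elsewhere: Alice.
Alice must be Sat (only option left).

Kira=Tue, Ivy=Wed, Alice=Sat, Mona=Thu, Hank=Fri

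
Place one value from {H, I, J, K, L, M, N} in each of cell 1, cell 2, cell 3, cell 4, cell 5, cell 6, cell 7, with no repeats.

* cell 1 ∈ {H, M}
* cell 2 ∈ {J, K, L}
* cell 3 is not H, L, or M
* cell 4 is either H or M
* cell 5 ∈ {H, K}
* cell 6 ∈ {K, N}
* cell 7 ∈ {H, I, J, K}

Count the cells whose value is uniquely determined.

3

The 7 variables together cover exactly {H, I, J, K, L, M, N} — 7 values for 7 variables — and L appears only in cell 2's list, so cell 2 = L.
cell 1 and cell 4 share exactly the 2 values {H, M}; by pigeonhole those values go to them, so strike H, M from cell 5, cell 7.
cell 5 must be K (only option left). Remove K from cell 3, cell 6, cell 7.
cell 6 has just one choice, so cell 6 = N. Remove N from cell 3.
Determined: cell 2=L, cell 5=K, cell 6=N. The other cells each still have more than one consistent value. That makes 3.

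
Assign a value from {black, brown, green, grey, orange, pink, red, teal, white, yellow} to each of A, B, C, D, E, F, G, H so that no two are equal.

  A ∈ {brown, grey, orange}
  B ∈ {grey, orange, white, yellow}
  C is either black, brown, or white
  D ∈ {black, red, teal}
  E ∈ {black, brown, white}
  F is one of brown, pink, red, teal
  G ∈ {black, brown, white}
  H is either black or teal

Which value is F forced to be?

C, E, G between them cover only {black, brown, white} — a naked triple. Remove those values from A, B, D, F, H.
H's domain is down to {teal}, so H = teal. Remove teal from D, F.
D's domain is down to {red}, so D = red. So F can't be red.
So F = pink.

pink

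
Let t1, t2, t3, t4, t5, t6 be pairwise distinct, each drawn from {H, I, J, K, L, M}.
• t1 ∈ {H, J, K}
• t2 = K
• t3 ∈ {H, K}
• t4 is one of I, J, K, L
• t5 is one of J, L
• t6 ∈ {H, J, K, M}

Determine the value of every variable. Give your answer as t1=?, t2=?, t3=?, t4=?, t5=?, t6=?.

t1=J, t2=K, t3=H, t4=I, t5=L, t6=M

t2 must be K (only option left). So t1, t3, t4, t6 can't be K.
t3's domain is down to {H}, so t3 = H. Strike H from t1, t6.
t1 must be J (only option left). Strike J from t4, t5, t6.
That leaves t5 = L. So t4 can't be L.
That leaves t6 = M.
That leaves t4 = I.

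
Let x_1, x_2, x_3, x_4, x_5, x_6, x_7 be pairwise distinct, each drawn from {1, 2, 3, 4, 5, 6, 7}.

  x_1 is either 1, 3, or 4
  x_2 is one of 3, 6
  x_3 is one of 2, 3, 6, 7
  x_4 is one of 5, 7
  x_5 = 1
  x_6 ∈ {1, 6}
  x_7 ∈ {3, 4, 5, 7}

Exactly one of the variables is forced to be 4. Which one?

x_5's domain is down to {1}, so x_5 = 1. So x_1, x_6 can't be 1.
x_6's domain is down to {6}, so x_6 = 6. Eliminate 6 elsewhere: x_2, x_3.
x_2 must be 3 (only option left). So x_1, x_3, x_7 can't be 3.
So 4 goes to x_1.

x_1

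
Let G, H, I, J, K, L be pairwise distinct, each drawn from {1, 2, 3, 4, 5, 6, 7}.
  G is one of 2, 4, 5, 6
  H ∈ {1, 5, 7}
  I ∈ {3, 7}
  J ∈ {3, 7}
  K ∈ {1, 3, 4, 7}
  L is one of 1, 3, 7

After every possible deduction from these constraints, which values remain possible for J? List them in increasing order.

I and J between them cover only {3, 7} — a naked pair. Remove those values from H, K, L.
L's domain is down to {1}, so L = 1. Eliminate 1 elsewhere: H, K.
H has just one choice, so H = 5. So G can't be 5.
K must be 4 (only option left). So G can't be 4.
No further eliminations apply; J can still be any of 3, 7.

3, 7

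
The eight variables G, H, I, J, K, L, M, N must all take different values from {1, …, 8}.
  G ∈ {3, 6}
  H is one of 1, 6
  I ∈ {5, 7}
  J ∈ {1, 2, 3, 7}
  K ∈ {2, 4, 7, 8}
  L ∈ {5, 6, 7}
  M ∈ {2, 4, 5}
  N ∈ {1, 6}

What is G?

3

The 8 variables together cover exactly {1, 2, 3, 4, 5, 6, 7, 8} — 8 values for 8 variables — and 8 appears only in K's list, so K = 8.
The 7 still-open variables draw from only 7 values {1, 2, 3, 4, 5, 6, 7}, so each is used; only M can be 4, hence M = 4.
The 6 still-open variables draw from only 6 values {1, 2, 3, 5, 6, 7}, so each is used; only J can be 2, hence J = 2.
Among the 5 still-open variables, 3 fits only G (and all 5 values in {1, 3, 5, 6, 7} must be used), so G = 3.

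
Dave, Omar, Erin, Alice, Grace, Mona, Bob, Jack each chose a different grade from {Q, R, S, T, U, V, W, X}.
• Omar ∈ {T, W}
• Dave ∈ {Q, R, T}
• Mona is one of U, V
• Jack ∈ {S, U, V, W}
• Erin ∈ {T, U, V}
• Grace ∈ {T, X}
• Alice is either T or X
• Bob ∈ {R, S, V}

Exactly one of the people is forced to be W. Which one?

The 8 variables together cover exactly {Q, R, S, T, U, V, W, X} — 8 values for 8 variables — and Q appears only in Dave's list, so Dave = Q.
The 7 still-open variables draw from only 7 values {R, S, T, U, V, W, X}, so each is used; only Bob can be R, hence Bob = R.
The 6 still-open variables together cover exactly {S, T, U, V, W, X} — 6 values for 6 variables — and S appears only in Jack's list, so Jack = S.
The 5 still-open variables together cover exactly {T, U, V, W, X} — 5 values for 5 variables — and W appears only in Omar's list, so Omar = W.

Omar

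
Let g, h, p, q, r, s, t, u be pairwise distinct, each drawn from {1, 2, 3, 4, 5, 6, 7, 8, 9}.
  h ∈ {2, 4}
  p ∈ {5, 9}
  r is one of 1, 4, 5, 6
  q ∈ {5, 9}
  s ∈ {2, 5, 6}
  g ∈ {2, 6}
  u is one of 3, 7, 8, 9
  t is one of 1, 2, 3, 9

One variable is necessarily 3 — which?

t

The 2 variables p and q are confined to {5, 9}, which locks those values in; drop them from r, s, t, u.
g and s between them cover only {2, 6} — a naked pair. Remove those values from h, r, t.
h's domain is down to {4}, so h = 4. Strike 4 from r.
r's domain is down to {1}, so r = 1. Remove 1 from t.
So 3 goes to t.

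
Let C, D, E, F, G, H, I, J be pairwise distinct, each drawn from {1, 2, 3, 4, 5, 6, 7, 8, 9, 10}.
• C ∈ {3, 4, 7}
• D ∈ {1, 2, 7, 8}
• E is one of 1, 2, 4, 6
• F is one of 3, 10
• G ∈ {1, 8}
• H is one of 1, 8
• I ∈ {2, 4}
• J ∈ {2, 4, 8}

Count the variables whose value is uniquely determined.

4

The 8 variables together cover exactly {1, 2, 3, 4, 6, 7, 8, 10} — 8 values for 8 variables — and 6 appears only in E's list, so E = 6.
Among the 7 still-open variables, 10 fits only F (and all 7 values in {1, 2, 3, 4, 7, 8, 10} must be used), so F = 10.
Among the 6 still-open variables, 3 fits only C (and all 6 values in {1, 2, 3, 4, 7, 8} must be used), so C = 3.
The 5 still-open variables draw from only 5 values {1, 2, 4, 7, 8}, so each is used; only D can be 7, hence D = 7.
G and H between them cover only {1, 8} — a naked pair. Remove those values from J.
Determined: C=3, D=7, E=6, F=10. The other variables each still have more than one consistent value. That makes 4.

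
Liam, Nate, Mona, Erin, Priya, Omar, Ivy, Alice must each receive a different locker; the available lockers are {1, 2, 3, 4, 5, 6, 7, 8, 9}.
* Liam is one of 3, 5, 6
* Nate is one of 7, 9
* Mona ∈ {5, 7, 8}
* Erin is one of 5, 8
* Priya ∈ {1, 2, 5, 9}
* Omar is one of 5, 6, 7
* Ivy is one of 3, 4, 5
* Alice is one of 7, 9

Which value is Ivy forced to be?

The 2 variables Nate and Alice are confined to {7, 9}, which locks those values in; drop them from Mona, Priya, Omar.
Mona and Erin share exactly the 2 values {5, 8}; by pigeonhole those values go to them, so strike 5, 8 from Liam, Priya, Omar, Ivy.
Omar must be 6 (only option left). So Liam can't be 6.
Liam's domain is down to {3}, so Liam = 3. Eliminate 3 elsewhere: Ivy.
So Ivy = 4.

4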